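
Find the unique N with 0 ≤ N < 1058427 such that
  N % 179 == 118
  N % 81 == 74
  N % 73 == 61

From N ≡ 118 (mod 179) write N = 118 + 179t. Substituting into N ≡ 74 (mod 81) gives 179t ≡ 37 (mod 81), and since 17⁻¹ ≡ 62 (mod 81), t ≡ 26. Hence N ≡ 118 + 179·26 = 4772 (mod 14499).
From N ≡ 4772 (mod 14499) write N = 4772 + 14499t. Substituting into N ≡ 61 (mod 73) gives 14499t ≡ 34 (mod 73), and since 45⁻¹ ≡ 13 (mod 73), t ≡ 4. Hence N ≡ 4772 + 14499·4 = 62768 (mod 1058427).

62768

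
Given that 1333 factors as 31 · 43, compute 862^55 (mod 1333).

Mod 31: 862 ≡ 25; by Fermat, exponent reduces to 55 mod 30 = 25; 25^25 ≡ 25 (mod 31).
Mod 43: 862 ≡ 2; by Fermat, exponent reduces to 55 mod 42 = 13; 2^13 ≡ 22 (mod 43).
Combine by CRT: x ≡ 25 (mod 31), x ≡ 22 (mod 43) ⇒ x ≡ 366 (mod 1333).

366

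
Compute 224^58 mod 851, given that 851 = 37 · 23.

Mod 37: 224 ≡ 2; by Fermat, exponent reduces to 58 mod 36 = 22; 2^22 ≡ 21 (mod 37).
Mod 23: 224 ≡ 17; by Fermat, exponent reduces to 58 mod 22 = 14; 17^14 ≡ 9 (mod 23).
Combine by CRT: x ≡ 21 (mod 37), x ≡ 9 (mod 23) ⇒ x ≡ 354 (mod 851).

354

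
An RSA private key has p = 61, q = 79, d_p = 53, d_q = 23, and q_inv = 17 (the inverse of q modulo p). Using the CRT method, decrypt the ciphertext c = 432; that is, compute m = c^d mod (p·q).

m₁ = c^(d_p) mod p: c ≡ 5 (mod 61), and 5^53 mod 61 = 19.
m₂ = c^(d_q) mod q: c ≡ 37 (mod 79), and 37^23 mod 79 = 75.
h = q_inv·(m₁ − m₂) mod p = 17·(19 − 75) mod 61 = 24.
m = m₂ + h·q = 75 + 24·79 = 1971.

1971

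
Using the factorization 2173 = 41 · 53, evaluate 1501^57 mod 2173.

Mod 41: 1501 ≡ 25; by Fermat, exponent reduces to 57 mod 40 = 17; 25^17 ≡ 31 (mod 41).
Mod 53: 1501 ≡ 17; by Fermat, exponent reduces to 57 mod 52 = 5; 17^5 ≡ 40 (mod 53).
Combine by CRT: x ≡ 31 (mod 41), x ≡ 40 (mod 53) ⇒ x ≡ 1630 (mod 2173).

1630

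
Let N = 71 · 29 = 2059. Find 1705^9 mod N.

Mod 71: 1705 ≡ 1; 1^9 ≡ 1 (mod 71).
Mod 29: 1705 ≡ 23; 23^9 ≡ 7 (mod 29).
Combine by CRT: x ≡ 1 (mod 71), x ≡ 7 (mod 29) ⇒ x ≡ 1776 (mod 2059).

1776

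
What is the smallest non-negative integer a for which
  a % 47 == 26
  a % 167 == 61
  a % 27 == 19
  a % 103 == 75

13003516

The moduli are pairwise coprime; N = 47·167·27·103 = 21828069.
N/47 = 464427; 464427 ≡ 20 (mod 47); 20·40 ≡ 1, so inverse 40.
N/167 = 130707; 130707 ≡ 113 (mod 167); 113·34 ≡ 1, so inverse 34.
N/27 = 808447; 808447 ≡ 13 (mod 27); 13·25 ≡ 1, so inverse 25.
N/103 = 211923; 211923 ≡ 52 (mod 103); 52·2 ≡ 1, so inverse 2.
a ≡ 26·464427·40 + 61·130707·34 + 19·808447·25 + 75·211923·2 = 1169891173.
1169891173 mod 21828069 = 13003516.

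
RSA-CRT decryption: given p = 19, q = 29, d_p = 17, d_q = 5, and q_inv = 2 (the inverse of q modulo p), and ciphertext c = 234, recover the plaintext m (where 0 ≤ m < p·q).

206

m₁ = c^(d_p) mod p: c ≡ 6 (mod 19), and 6^17 mod 19 = 16.
m₂ = c^(d_q) mod q: c ≡ 2 (mod 29), and 2^5 mod 29 = 3.
h = q_inv·(m₁ − m₂) mod p = 2·(16 − 3) mod 19 = 7.
m = m₂ + h·q = 3 + 7·29 = 206.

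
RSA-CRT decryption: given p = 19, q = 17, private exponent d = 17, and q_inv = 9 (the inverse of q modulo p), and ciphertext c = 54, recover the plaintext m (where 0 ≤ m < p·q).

139

d_p = d mod (p−1) = 17 mod 18 = 17; d_q = d mod (q−1) = 1.
m₁ = c^(d_p) mod p: c ≡ 16 (mod 19), and 16^17 mod 19 = 6.
m₂ = c^(d_q) mod q: c ≡ 3 (mod 17), and 3^1 mod 17 = 3.
h = q_inv·(m₁ − m₂) mod p = 9·(6 − 3) mod 19 = 8.
m = m₂ + h·q = 3 + 8·17 = 139.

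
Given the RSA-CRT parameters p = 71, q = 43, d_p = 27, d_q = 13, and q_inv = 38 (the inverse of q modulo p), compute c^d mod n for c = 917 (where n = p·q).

197

m₁ = c^(d_p) mod p: c ≡ 65 (mod 71), and 65^27 mod 71 = 55.
m₂ = c^(d_q) mod q: c ≡ 14 (mod 43), and 14^13 mod 43 = 25.
h = q_inv·(m₁ − m₂) mod p = 38·(55 − 25) mod 71 = 4.
m = m₂ + h·q = 25 + 4·43 = 197.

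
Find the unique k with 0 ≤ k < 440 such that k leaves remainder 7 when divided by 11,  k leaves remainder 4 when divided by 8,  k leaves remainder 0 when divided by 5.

260

The moduli are pairwise coprime; N = 11·8·5 = 440.
N/11 = 40; 40 ≡ 7 (mod 11); 7·8 ≡ 1, so inverse 8.
N/8 = 55; 55 ≡ 7 (mod 8); 7·7 ≡ 1, so inverse 7.
N/5 = 88; 88 ≡ 3 (mod 5); 3·2 ≡ 1, so inverse 2.
k ≡ 7·40·8 + 4·55·7 + 0·88·2 = 3780.
3780 mod 440 = 260.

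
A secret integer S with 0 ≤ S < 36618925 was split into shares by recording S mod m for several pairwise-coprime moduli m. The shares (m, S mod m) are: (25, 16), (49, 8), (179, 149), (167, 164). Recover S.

3445541

The moduli are pairwise coprime; N = 25·49·179·167 = 36618925.
N/25 = 1464757; 1464757 ≡ 7 (mod 25); 7·18 ≡ 1, so inverse 18.
N/49 = 747325; 747325 ≡ 26 (mod 49); 26·17 ≡ 1, so inverse 17.
N/179 = 204575; 204575 ≡ 157 (mod 179); 157·122 ≡ 1, so inverse 122.
N/167 = 219275; 219275 ≡ 4 (mod 167); 4·42 ≡ 1, so inverse 42.
S ≡ 16·1464757·18 + 8·747325·17 + 149·204575·122 + 164·219275·42 = 5752616766.
5752616766 mod 36618925 = 3445541.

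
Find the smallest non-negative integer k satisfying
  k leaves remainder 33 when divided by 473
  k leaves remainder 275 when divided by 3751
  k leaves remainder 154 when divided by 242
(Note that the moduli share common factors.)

296604

Combine the congruences pairwise.
gcd(473, 3751) = 11 and 11 | (275 − 33), so the pair is consistent; merging gives k ≡ 135311 (mod 161293), where 161293 = lcm(473, 3751).
gcd(161293, 242) = 121 and 121 | (154 − 135311), so the pair is consistent; merging gives k ≡ 296604 (mod 322586), where 322586 = lcm(161293, 242).
The solution is unique modulo lcm(473, 3751, 242) = 322586.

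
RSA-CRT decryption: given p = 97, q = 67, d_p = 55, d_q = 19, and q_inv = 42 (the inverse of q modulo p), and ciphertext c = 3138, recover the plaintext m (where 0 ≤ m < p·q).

m₁ = c^(d_p) mod p: c ≡ 34 (mod 97), and 34^55 mod 97 = 45.
m₂ = c^(d_q) mod q: c ≡ 56 (mod 67), and 56^19 mod 67 = 33.
h = q_inv·(m₁ − m₂) mod p = 42·(45 − 33) mod 97 = 19.
m = m₂ + h·q = 33 + 19·67 = 1306.

1306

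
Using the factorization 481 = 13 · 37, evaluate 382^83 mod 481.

255

Mod 13: 382 ≡ 5; by Fermat, exponent reduces to 83 mod 12 = 11; 5^11 ≡ 8 (mod 13).
Mod 37: 382 ≡ 12; by Fermat, exponent reduces to 83 mod 36 = 11; 12^11 ≡ 33 (mod 37).
Combine by CRT: x ≡ 8 (mod 13), x ≡ 33 (mod 37) ⇒ x ≡ 255 (mod 481).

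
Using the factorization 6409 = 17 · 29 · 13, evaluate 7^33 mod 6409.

2829

Mod 17: 7 ≡ 7; by Fermat, exponent reduces to 33 mod 16 = 1; 7^1 ≡ 7 (mod 17).
Mod 29: 7 ≡ 7; by Fermat, exponent reduces to 33 mod 28 = 5; 7^5 ≡ 16 (mod 29).
Mod 13: 7 ≡ 7; by Fermat, exponent reduces to 33 mod 12 = 9; 7^9 ≡ 8 (mod 13).
Combine by CRT: x ≡ 7 (mod 17), x ≡ 16 (mod 29), x ≡ 8 (mod 13) ⇒ x ≡ 2829 (mod 6409).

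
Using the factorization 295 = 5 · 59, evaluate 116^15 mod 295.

Mod 5: 116 ≡ 1; by Fermat, exponent reduces to 15 mod 4 = 3; 1^3 ≡ 1 (mod 5).
Mod 59: 116 ≡ 57; 57^15 ≡ 36 (mod 59).
Combine by CRT: x ≡ 1 (mod 5), x ≡ 36 (mod 59) ⇒ x ≡ 36 (mod 295).

36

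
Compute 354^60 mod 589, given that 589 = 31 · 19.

1

Mod 31: 354 ≡ 13; since 30 | 60, by Fermat 13^60 ≡ 1 (mod 31).
Mod 19: 354 ≡ 12; by Fermat, exponent reduces to 60 mod 18 = 6; 12^6 ≡ 1 (mod 19).
Combine by CRT: x ≡ 1 (mod 31), x ≡ 1 (mod 19) ⇒ x ≡ 1 (mod 589).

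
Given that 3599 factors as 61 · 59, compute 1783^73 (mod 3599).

2576

Mod 61: 1783 ≡ 14; by Fermat, exponent reduces to 73 mod 60 = 13; 14^13 ≡ 14 (mod 61).
Mod 59: 1783 ≡ 13; by Fermat, exponent reduces to 73 mod 58 = 15; 13^15 ≡ 39 (mod 59).
Combine by CRT: x ≡ 14 (mod 61), x ≡ 39 (mod 59) ⇒ x ≡ 2576 (mod 3599).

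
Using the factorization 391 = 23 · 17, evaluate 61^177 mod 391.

Mod 23: 61 ≡ 15; by Fermat, exponent reduces to 177 mod 22 = 1; 15^1 ≡ 15 (mod 23).
Mod 17: 61 ≡ 10; by Fermat, exponent reduces to 177 mod 16 = 1; 10^1 ≡ 10 (mod 17).
Combine by CRT: x ≡ 15 (mod 23), x ≡ 10 (mod 17) ⇒ x ≡ 61 (mod 391).

61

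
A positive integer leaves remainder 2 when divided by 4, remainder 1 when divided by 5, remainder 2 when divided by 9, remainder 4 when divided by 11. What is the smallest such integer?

The moduli are pairwise coprime; N = 4·5·9·11 = 1980.
N/4 = 495; 495 ≡ 3 (mod 4); 3·3 ≡ 1, so inverse 3.
N/5 = 396; 396 ≡ 1 (mod 5), inverse 1.
N/9 = 220; 220 ≡ 4 (mod 9); 4·7 ≡ 1, so inverse 7.
N/11 = 180; 180 ≡ 4 (mod 11); 4·3 ≡ 1, so inverse 3.
t ≡ 2·495·3 + 1·396·1 + 2·220·7 + 4·180·3 = 8606.
8606 mod 1980 = 686.

686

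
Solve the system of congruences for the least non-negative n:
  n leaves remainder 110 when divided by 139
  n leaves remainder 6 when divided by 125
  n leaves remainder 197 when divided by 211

The moduli are pairwise coprime; M = 139·125·211 = 3666125.
M/139 = 26375; 26375 ≡ 104 (mod 139); 104·135 ≡ 1, so inverse 135.
M/125 = 29329; 29329 ≡ 79 (mod 125); 79·19 ≡ 1, so inverse 19.
M/211 = 17375; 17375 ≡ 73 (mod 211); 73·185 ≡ 1, so inverse 185.
n ≡ 110·26375·135 + 6·29329·19 + 197·17375·185 = 1028244131.
1028244131 mod 3666125 = 1729131.

1729131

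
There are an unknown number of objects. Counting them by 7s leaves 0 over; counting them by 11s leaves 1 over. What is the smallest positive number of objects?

From N ≡ 0 (mod 7) write N = 0 + 7t. Substituting into N ≡ 1 (mod 11) gives 7t ≡ 1 (mod 11), and since 7⁻¹ ≡ 8 (mod 11), t ≡ 8. Hence N ≡ 0 + 7·8 = 56 (mod 77).

56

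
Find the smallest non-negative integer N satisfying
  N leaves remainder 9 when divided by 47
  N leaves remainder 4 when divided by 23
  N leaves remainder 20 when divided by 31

The moduli are pairwise coprime; M = 47·23·31 = 33511.
M/47 = 713; 713 ≡ 8 (mod 47); 8·6 ≡ 1, so inverse 6.
M/23 = 1457; 1457 ≡ 8 (mod 23); 8·3 ≡ 1, so inverse 3.
M/31 = 1081; 1081 ≡ 27 (mod 31); 27·23 ≡ 1, so inverse 23.
N ≡ 9·713·6 + 4·1457·3 + 20·1081·23 = 553246.
553246 mod 33511 = 17070.

17070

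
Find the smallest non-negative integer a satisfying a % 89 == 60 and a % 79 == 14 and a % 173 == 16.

The moduli are pairwise coprime; N = 89·79·173 = 1216363.
N/89 = 13667; 13667 ≡ 50 (mod 89); 50·73 ≡ 1, so inverse 73.
N/79 = 15397; 15397 ≡ 71 (mod 79); 71·69 ≡ 1, so inverse 69.
N/173 = 7031; 7031 ≡ 111 (mod 173); 111·53 ≡ 1, so inverse 53.
a ≡ 60·13667·73 + 14·15397·69 + 16·7031·53 = 80697250.
80697250 mod 1216363 = 417292.

417292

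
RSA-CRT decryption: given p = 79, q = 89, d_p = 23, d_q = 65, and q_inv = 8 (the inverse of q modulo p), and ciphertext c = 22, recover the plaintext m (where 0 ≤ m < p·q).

6938

m₁ = c^(d_p) mod p: c ≡ 22 (mod 79), and 22^23 mod 79 = 65.
m₂ = c^(d_q) mod q: c ≡ 22 (mod 89), and 22^65 mod 89 = 85.
h = q_inv·(m₁ − m₂) mod p = 8·(65 − 85) mod 79 = 77.
m = m₂ + h·q = 85 + 77·89 = 6938.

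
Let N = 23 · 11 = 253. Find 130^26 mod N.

Mod 23: 130 ≡ 15; by Fermat, exponent reduces to 26 mod 22 = 4; 15^4 ≡ 2 (mod 23).
Mod 11: 130 ≡ 9; by Fermat, exponent reduces to 26 mod 10 = 6; 9^6 ≡ 9 (mod 11).
Combine by CRT: x ≡ 2 (mod 23), x ≡ 9 (mod 11) ⇒ x ≡ 163 (mod 253).

163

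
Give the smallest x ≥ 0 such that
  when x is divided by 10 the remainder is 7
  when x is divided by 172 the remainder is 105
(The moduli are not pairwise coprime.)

gcd(10, 172) = 2 and 2 | (105 − 7), so the pair is consistent; merging gives x ≡ 277 (mod 860), where 860 = lcm(10, 172).
The solution is unique modulo lcm(10, 172) = 860.

277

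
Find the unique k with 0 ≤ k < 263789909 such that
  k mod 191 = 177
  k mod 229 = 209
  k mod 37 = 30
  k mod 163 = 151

144681722

The moduli are pairwise coprime; N = 191·229·37·163 = 263789909.
N/191 = 1381099; 1381099 ≡ 169 (mod 191); 169·26 ≡ 1, so inverse 26.
N/229 = 1151921; 1151921 ≡ 51 (mod 229); 51·9 ≡ 1, so inverse 9.
N/37 = 7129457; 7129457 ≡ 1 (mod 37), inverse 1.
N/163 = 1618343; 1618343 ≡ 79 (mod 163); 79·130 ≡ 1, so inverse 130.
k ≡ 177·1381099·26 + 209·1151921·9 + 30·7129457·1 + 151·1618343·130 = 40504537799.
40504537799 mod 263789909 = 144681722.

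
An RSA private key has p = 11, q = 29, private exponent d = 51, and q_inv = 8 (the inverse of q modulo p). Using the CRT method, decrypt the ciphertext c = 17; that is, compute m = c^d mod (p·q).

215

d_p = d mod (p−1) = 51 mod 10 = 1; d_q = d mod (q−1) = 23.
m₁ = c^(d_p) mod p: c ≡ 6 (mod 11), and 6^1 mod 11 = 6.
m₂ = c^(d_q) mod q: c ≡ 17 (mod 29), and 17^23 mod 29 = 12.
h = q_inv·(m₁ − m₂) mod p = 8·(6 − 12) mod 11 = 7.
m = m₂ + h·q = 12 + 7·29 = 215.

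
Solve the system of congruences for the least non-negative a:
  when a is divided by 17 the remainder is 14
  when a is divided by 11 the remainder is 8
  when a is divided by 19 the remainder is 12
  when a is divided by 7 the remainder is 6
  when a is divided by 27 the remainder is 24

The moduli are pairwise coprime; N = 17·11·19·7·27 = 671517.
N/17 = 39501; 39501 ≡ 10 (mod 17); 10·12 ≡ 1, so inverse 12.
N/11 = 61047; 61047 ≡ 8 (mod 11); 8·7 ≡ 1, so inverse 7.
N/19 = 35343; 35343 ≡ 3 (mod 19); 3·13 ≡ 1, so inverse 13.
N/7 = 95931; 95931 ≡ 3 (mod 7); 3·5 ≡ 1, so inverse 5.
N/27 = 24871; 24871 ≡ 4 (mod 27); 4·7 ≡ 1, so inverse 7.
a ≡ 14·39501·12 + 8·61047·7 + 12·35343·13 + 6·95931·5 + 24·24871·7 = 22624566.
22624566 mod 671517 = 464505.

464505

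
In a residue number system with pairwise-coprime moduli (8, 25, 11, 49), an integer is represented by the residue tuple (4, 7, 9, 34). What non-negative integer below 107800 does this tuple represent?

19732

Combine the congruences pairwise.
From x ≡ 4 (mod 8) write x = 4 + 8t. Substituting into x ≡ 7 (mod 25) gives 8t ≡ 3 (mod 25), and since 8⁻¹ ≡ 22 (mod 25), t ≡ 16. Hence x ≡ 4 + 8·16 = 132 (mod 200).
From x ≡ 132 (mod 200) write x = 132 + 200t. Substituting into x ≡ 9 (mod 11) gives 200t ≡ 9 (mod 11), and since 2⁻¹ ≡ 6 (mod 11), t ≡ 10. Hence x ≡ 132 + 200·10 = 2132 (mod 2200).
From x ≡ 2132 (mod 2200) write x = 2132 + 2200t. Substituting into x ≡ 34 (mod 49) gives 2200t ≡ 9 (mod 49), and since 44⁻¹ ≡ 39 (mod 49), t ≡ 8. Hence x ≡ 2132 + 2200·8 = 19732 (mod 107800).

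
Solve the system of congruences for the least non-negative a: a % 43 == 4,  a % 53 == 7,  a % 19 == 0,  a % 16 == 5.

The moduli are pairwise coprime; N = 43·53·19·16 = 692816.
N/43 = 16112; 16112 ≡ 30 (mod 43); 30·33 ≡ 1, so inverse 33.
N/53 = 13072; 13072 ≡ 34 (mod 53); 34·39 ≡ 1, so inverse 39.
N/19 = 36464; 36464 ≡ 3 (mod 19); 3·13 ≡ 1, so inverse 13.
N/16 = 43301; 43301 ≡ 5 (mod 16); 5·13 ≡ 1, so inverse 13.
a ≡ 4·16112·33 + 7·13072·39 + 0·36464·13 + 5·43301·13 = 8510005.
8510005 mod 692816 = 196213.

196213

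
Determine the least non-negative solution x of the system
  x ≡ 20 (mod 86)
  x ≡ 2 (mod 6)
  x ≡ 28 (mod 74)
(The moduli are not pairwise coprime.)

gcd(86, 6) = 2 and 2 | (2 − 20), so the pair is consistent; merging gives x ≡ 20 (mod 258), where 258 = lcm(86, 6).
gcd(258, 74) = 2 and 2 | (28 − 20), so the pair is consistent; merging gives x ≡ 7502 (mod 9546), where 9546 = lcm(258, 74).
The solution is unique modulo lcm(86, 6, 74) = 9546.

7502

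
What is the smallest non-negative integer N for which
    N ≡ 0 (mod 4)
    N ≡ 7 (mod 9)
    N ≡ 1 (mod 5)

16

The moduli are pairwise coprime; M = 4·9·5 = 180.
M/4 = 45; 45 ≡ 1 (mod 4), inverse 1.
M/9 = 20; 20 ≡ 2 (mod 9); 2·5 ≡ 1, so inverse 5.
M/5 = 36; 36 ≡ 1 (mod 5), inverse 1.
N ≡ 0·45·1 + 7·20·5 + 1·36·1 = 736.
736 mod 180 = 16.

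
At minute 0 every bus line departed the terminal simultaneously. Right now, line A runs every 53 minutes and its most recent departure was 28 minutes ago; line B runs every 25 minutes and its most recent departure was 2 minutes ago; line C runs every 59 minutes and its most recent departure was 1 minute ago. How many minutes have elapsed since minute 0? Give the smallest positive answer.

Combine the congruences pairwise.
From t ≡ 28 (mod 53) write t = 28 + 53s. Substituting into t ≡ 2 (mod 25) gives 53s ≡ 24 (mod 25), and since 3⁻¹ ≡ 17 (mod 25), s ≡ 8. Hence t ≡ 28 + 53·8 = 452 (mod 1325).
From t ≡ 452 (mod 1325) write t = 452 + 1325s. Substituting into t ≡ 1 (mod 59) gives 1325s ≡ 21 (mod 59), and since 27⁻¹ ≡ 35 (mod 59), s ≡ 27. Hence t ≡ 452 + 1325·27 = 36227 (mod 78175).

36227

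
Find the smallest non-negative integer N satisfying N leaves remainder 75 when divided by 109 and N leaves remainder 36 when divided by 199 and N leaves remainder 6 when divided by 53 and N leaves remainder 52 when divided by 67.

20384601

The moduli are pairwise coprime; M = 109·199·53·67 = 77024741.
M/109 = 706649; 706649 ≡ 2 (mod 109); 2·55 ≡ 1, so inverse 55.
M/199 = 387059; 387059 ≡ 4 (mod 199); 4·50 ≡ 1, so inverse 50.
M/53 = 1453297; 1453297 ≡ 37 (mod 53); 37·43 ≡ 1, so inverse 43.
M/67 = 1149623; 1149623 ≡ 37 (mod 67); 37·29 ≡ 1, so inverse 29.
N ≡ 75·706649·55 + 36·387059·50 + 6·1453297·43 + 52·1149623·29 = 5720215435.
5720215435 mod 77024741 = 20384601.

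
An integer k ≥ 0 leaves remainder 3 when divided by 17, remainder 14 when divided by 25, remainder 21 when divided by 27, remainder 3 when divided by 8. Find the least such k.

The moduli are pairwise coprime; N = 17·25·27·8 = 91800.
N/17 = 5400; 5400 ≡ 11 (mod 17); 11·14 ≡ 1, so inverse 14.
N/25 = 3672; 3672 ≡ 22 (mod 25); 22·8 ≡ 1, so inverse 8.
N/27 = 3400; 3400 ≡ 25 (mod 27); 25·13 ≡ 1, so inverse 13.
N/8 = 11475; 11475 ≡ 3 (mod 8); 3·3 ≡ 1, so inverse 3.
k ≡ 3·5400·14 + 14·3672·8 + 21·3400·13 + 3·11475·3 = 1669539.
1669539 mod 91800 = 17139.

17139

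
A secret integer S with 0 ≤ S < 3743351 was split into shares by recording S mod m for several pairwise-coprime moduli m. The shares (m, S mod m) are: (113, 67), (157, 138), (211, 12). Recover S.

The moduli are pairwise coprime; N = 113·157·211 = 3743351.
N/113 = 33127; 33127 ≡ 18 (mod 113); 18·44 ≡ 1, so inverse 44.
N/157 = 23843; 23843 ≡ 136 (mod 157); 136·142 ≡ 1, so inverse 142.
N/211 = 17741; 17741 ≡ 17 (mod 211); 17·149 ≡ 1, so inverse 149.
S ≡ 67·33127·44 + 138·23843·142 + 12·17741·149 = 596606732.
596606732 mod 3743351 = 1413923.

1413923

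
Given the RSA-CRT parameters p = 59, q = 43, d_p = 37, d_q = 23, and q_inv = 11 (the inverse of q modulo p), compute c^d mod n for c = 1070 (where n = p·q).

m₁ = c^(d_p) mod p: c ≡ 8 (mod 59), and 8^37 mod 59 = 24.
m₂ = c^(d_q) mod q: c ≡ 38 (mod 43), and 38^23 mod 43 = 25.
h = q_inv·(m₁ − m₂) mod p = 11·(24 − 25) mod 59 = 48.
m = m₂ + h·q = 25 + 48·43 = 2089.

2089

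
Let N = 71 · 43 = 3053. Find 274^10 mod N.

Mod 71: 274 ≡ 61; 61^10 ≡ 30 (mod 71).
Mod 43: 274 ≡ 16; 16^10 ≡ 11 (mod 43).
Combine by CRT: x ≡ 30 (mod 71), x ≡ 11 (mod 43) ⇒ x ≡ 527 (mod 3053).

527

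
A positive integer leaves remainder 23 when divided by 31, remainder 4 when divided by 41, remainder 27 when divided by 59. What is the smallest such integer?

The moduli are pairwise coprime; N = 31·41·59 = 74989.
N/31 = 2419; 2419 ≡ 1 (mod 31), inverse 1.
N/41 = 1829; 1829 ≡ 25 (mod 41); 25·23 ≡ 1, so inverse 23.
N/59 = 1271; 1271 ≡ 32 (mod 59); 32·24 ≡ 1, so inverse 24.
k ≡ 23·2419·1 + 4·1829·23 + 27·1271·24 = 1047513.
1047513 mod 74989 = 72656.

72656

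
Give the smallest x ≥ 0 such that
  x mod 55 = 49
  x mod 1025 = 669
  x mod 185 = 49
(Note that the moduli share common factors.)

54994

gcd(55, 1025) = 5 and 5 | (669 − 49), so the pair is consistent; merging gives x ≡ 9894 (mod 11275), where 11275 = lcm(55, 1025).
gcd(11275, 185) = 5 and 5 | (49 − 9894), so the pair is consistent; merging gives x ≡ 54994 (mod 417175), where 417175 = lcm(11275, 185).
The solution is unique modulo lcm(55, 1025, 185) = 417175.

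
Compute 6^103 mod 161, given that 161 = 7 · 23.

146

Mod 7: 6 ≡ 6; by Fermat, exponent reduces to 103 mod 6 = 1; 6^1 ≡ 6 (mod 7).
Mod 23: 6 ≡ 6; by Fermat, exponent reduces to 103 mod 22 = 15; 6^15 ≡ 8 (mod 23).
Combine by CRT: x ≡ 6 (mod 7), x ≡ 8 (mod 23) ⇒ x ≡ 146 (mod 161).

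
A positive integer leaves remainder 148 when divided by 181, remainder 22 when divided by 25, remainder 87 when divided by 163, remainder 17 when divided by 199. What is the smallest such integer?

88165972

Combine the congruences pairwise.
From x ≡ 148 (mod 181) write x = 148 + 181t. Substituting into x ≡ 22 (mod 25) gives 181t ≡ 24 (mod 25), and since 6⁻¹ ≡ 21 (mod 25), t ≡ 4. Hence x ≡ 148 + 181·4 = 872 (mod 4525).
From x ≡ 872 (mod 4525) write x = 872 + 4525t. Substituting into x ≡ 87 (mod 163) gives 4525t ≡ 30 (mod 163), and since 124⁻¹ ≡ 117 (mod 163), t ≡ 87. Hence x ≡ 872 + 4525·87 = 394547 (mod 737575).
From x ≡ 394547 (mod 737575) write x = 394547 + 737575t. Substituting into x ≡ 17 (mod 199) gives 737575t ≡ 87 (mod 199), and since 81⁻¹ ≡ 86 (mod 199), t ≡ 119. Hence x ≡ 394547 + 737575·119 = 88165972 (mod 146777425).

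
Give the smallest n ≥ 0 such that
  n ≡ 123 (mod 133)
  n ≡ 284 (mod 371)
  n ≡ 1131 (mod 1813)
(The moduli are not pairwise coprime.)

Combine the congruences pairwise.
gcd(133, 371) = 7 and 7 | (284 − 123), so the pair is consistent; merging gives n ≡ 655 (mod 7049), where 7049 = lcm(133, 371).
gcd(7049, 1813) = 7 and 7 | (1131 − 655), so the pair is consistent; merging gives n ≡ 1495043 (mod 1825691), where 1825691 = lcm(7049, 1813).
The solution is unique modulo lcm(133, 371, 1813) = 1825691.

1495043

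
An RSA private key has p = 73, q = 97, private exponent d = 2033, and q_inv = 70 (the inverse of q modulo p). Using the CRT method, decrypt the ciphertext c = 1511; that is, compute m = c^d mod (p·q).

d_p = d mod (p−1) = 2033 mod 72 = 17; d_q = d mod (q−1) = 17.
m₁ = c^(d_p) mod p: c ≡ 51 (mod 73), and 51^17 mod 73 = 51.
m₂ = c^(d_q) mod q: c ≡ 56 (mod 97), and 56^17 mod 97 = 76.
h = q_inv·(m₁ − m₂) mod p = 70·(51 − 76) mod 73 = 2.
m = m₂ + h·q = 76 + 2·97 = 270.

270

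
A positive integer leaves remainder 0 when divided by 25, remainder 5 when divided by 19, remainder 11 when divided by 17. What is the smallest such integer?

2000

From N ≡ 0 (mod 25) write N = 0 + 25t. Substituting into N ≡ 5 (mod 19) gives 25t ≡ 5 (mod 19), and since 6⁻¹ ≡ 16 (mod 19), t ≡ 4. Hence N ≡ 0 + 25·4 = 100 (mod 475).
From N ≡ 100 (mod 475) write N = 100 + 475t. Substituting into N ≡ 11 (mod 17) gives 475t ≡ 13 (mod 17), and since 16⁻¹ ≡ 16 (mod 17), t ≡ 4. Hence N ≡ 100 + 475·4 = 2000 (mod 8075).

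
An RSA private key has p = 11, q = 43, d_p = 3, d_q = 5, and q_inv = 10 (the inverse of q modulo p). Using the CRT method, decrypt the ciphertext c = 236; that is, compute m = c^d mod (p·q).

m₁ = c^(d_p) mod p: c ≡ 5 (mod 11), and 5^3 mod 11 = 4.
m₂ = c^(d_q) mod q: c ≡ 21 (mod 43), and 21^5 mod 43 = 4.
h = q_inv·(m₁ − m₂) mod p = 10·(4 − 4) mod 11 = 0.
m = m₂ + h·q = 4 + 0·43 = 4.

4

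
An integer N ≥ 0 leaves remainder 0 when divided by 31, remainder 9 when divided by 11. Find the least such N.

From N ≡ 0 (mod 31) write N = 0 + 31t. Substituting into N ≡ 9 (mod 11) gives 31t ≡ 9 (mod 11), and since 9⁻¹ ≡ 5 (mod 11), t ≡ 1. Hence N ≡ 0 + 31·1 = 31 (mod 341).

31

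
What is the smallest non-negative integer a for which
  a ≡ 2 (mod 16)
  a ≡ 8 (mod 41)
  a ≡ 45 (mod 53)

24690

The moduli are pairwise coprime; N = 16·41·53 = 34768.
N/16 = 2173; 2173 ≡ 13 (mod 16); 13·5 ≡ 1, so inverse 5.
N/41 = 848; 848 ≡ 28 (mod 41); 28·22 ≡ 1, so inverse 22.
N/53 = 656; 656 ≡ 20 (mod 53); 20·8 ≡ 1, so inverse 8.
a ≡ 2·2173·5 + 8·848·22 + 45·656·8 = 407138.
407138 mod 34768 = 24690.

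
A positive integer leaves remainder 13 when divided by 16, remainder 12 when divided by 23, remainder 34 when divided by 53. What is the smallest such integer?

4221

The moduli are pairwise coprime; M = 16·23·53 = 19504.
M/16 = 1219; 1219 ≡ 3 (mod 16); 3·11 ≡ 1, so inverse 11.
M/23 = 848; 848 ≡ 20 (mod 23); 20·15 ≡ 1, so inverse 15.
M/53 = 368; 368 ≡ 50 (mod 53); 50·35 ≡ 1, so inverse 35.
N ≡ 13·1219·11 + 12·848·15 + 34·368·35 = 764877.
764877 mod 19504 = 4221.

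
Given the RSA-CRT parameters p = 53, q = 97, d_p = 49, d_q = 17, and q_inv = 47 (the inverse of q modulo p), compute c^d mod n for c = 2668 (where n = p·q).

2200

m₁ = c^(d_p) mod p: c ≡ 18 (mod 53), and 18^49 mod 53 = 27.
m₂ = c^(d_q) mod q: c ≡ 49 (mod 97), and 49^17 mod 97 = 66.
h = q_inv·(m₁ − m₂) mod p = 47·(27 − 66) mod 53 = 22.
m = m₂ + h·q = 66 + 22·97 = 2200.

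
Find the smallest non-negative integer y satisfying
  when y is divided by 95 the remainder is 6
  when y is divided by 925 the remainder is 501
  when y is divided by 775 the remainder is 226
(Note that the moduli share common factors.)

Combine the congruences pairwise.
gcd(95, 925) = 5 and 5 | (501 − 6), so the pair is consistent; merging gives y ≡ 15301 (mod 17575), where 17575 = lcm(95, 925).
gcd(17575, 775) = 25 and 25 | (226 − 15301), so the pair is consistent; merging gives y ≡ 366801 (mod 544825), where 544825 = lcm(17575, 775).
The solution is unique modulo lcm(95, 925, 775) = 544825.

366801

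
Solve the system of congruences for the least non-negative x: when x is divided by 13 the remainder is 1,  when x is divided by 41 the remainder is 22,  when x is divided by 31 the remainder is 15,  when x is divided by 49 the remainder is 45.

771109

The moduli are pairwise coprime; N = 13·41·31·49 = 809627.
N/13 = 62279; 62279 ≡ 9 (mod 13); 9·3 ≡ 1, so inverse 3.
N/41 = 19747; 19747 ≡ 26 (mod 41); 26·30 ≡ 1, so inverse 30.
N/31 = 26117; 26117 ≡ 15 (mod 31); 15·29 ≡ 1, so inverse 29.
N/49 = 16523; 16523 ≡ 10 (mod 49); 10·5 ≡ 1, so inverse 5.
x ≡ 1·62279·3 + 22·19747·30 + 15·26117·29 + 45·16523·5 = 28298427.
28298427 mod 809627 = 771109.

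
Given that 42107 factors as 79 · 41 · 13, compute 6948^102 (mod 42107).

Mod 79: 6948 ≡ 75; by Fermat, exponent reduces to 102 mod 78 = 24; 75^24 ≡ 38 (mod 79).
Mod 41: 6948 ≡ 19; by Fermat, exponent reduces to 102 mod 40 = 22; 19^22 ≡ 8 (mod 41).
Mod 13: 6948 ≡ 6; by Fermat, exponent reduces to 102 mod 12 = 6; 6^6 ≡ 12 (mod 13).
Combine by CRT: x ≡ 38 (mod 79), x ≡ 8 (mod 41), x ≡ 12 (mod 13) ⇒ x ≡ 26740 (mod 42107).

26740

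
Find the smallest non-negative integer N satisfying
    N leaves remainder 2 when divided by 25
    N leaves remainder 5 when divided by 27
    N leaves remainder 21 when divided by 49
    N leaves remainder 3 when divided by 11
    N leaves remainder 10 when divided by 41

8950802

From N ≡ 2 (mod 25) write N = 2 + 25t. Substituting into N ≡ 5 (mod 27) gives 25t ≡ 3 (mod 27), and since 25⁻¹ ≡ 13 (mod 27), t ≡ 12. Hence N ≡ 2 + 25·12 = 302 (mod 675).
From N ≡ 302 (mod 675) write N = 302 + 675t. Substituting into N ≡ 21 (mod 49) gives 675t ≡ 13 (mod 49), and since 38⁻¹ ≡ 40 (mod 49), t ≡ 30. Hence N ≡ 302 + 675·30 = 20552 (mod 33075).
From N ≡ 20552 (mod 33075) write N = 20552 + 33075t. Substituting into N ≡ 3 (mod 11) gives 33075t ≡ 10 (mod 11), and since 9⁻¹ ≡ 5 (mod 11), t ≡ 6. Hence N ≡ 20552 + 33075·6 = 219002 (mod 363825).
From N ≡ 219002 (mod 363825) write N = 219002 + 363825t. Substituting into N ≡ 10 (mod 41) gives 363825t ≡ 30 (mod 41), and since 32⁻¹ ≡ 9 (mod 41), t ≡ 24. Hence N ≡ 219002 + 363825·24 = 8950802 (mod 14916825).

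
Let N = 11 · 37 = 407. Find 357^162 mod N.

Mod 11: 357 ≡ 5; by Fermat, exponent reduces to 162 mod 10 = 2; 5^2 ≡ 3 (mod 11).
Mod 37: 357 ≡ 24; by Fermat, exponent reduces to 162 mod 36 = 18; 24^18 ≡ 36 (mod 37).
Combine by CRT: x ≡ 3 (mod 11), x ≡ 36 (mod 37) ⇒ x ≡ 36 (mod 407).

36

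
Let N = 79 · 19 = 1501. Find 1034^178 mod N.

Mod 79: 1034 ≡ 7; by Fermat, exponent reduces to 178 mod 78 = 22; 7^22 ≡ 40 (mod 79).
Mod 19: 1034 ≡ 8; by Fermat, exponent reduces to 178 mod 18 = 16; 8^16 ≡ 11 (mod 19).
Combine by CRT: x ≡ 40 (mod 79), x ≡ 11 (mod 19) ⇒ x ≡ 277 (mod 1501).

277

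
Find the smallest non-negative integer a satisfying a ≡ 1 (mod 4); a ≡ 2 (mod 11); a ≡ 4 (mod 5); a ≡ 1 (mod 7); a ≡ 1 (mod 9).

13609

From a ≡ 1 (mod 4) write a = 1 + 4t. Substituting into a ≡ 2 (mod 11) gives 4t ≡ 1 (mod 11), and since 4⁻¹ ≡ 3 (mod 11), t ≡ 3. Hence a ≡ 1 + 4·3 = 13 (mod 44).
From a ≡ 13 (mod 44) write a = 13 + 44t. Substituting into a ≡ 4 (mod 5) gives 44t ≡ 1 (mod 5), and since 4⁻¹ ≡ 4 (mod 5), t ≡ 4. Hence a ≡ 13 + 44·4 = 189 (mod 220).
From a ≡ 189 (mod 220) write a = 189 + 220t. Substituting into a ≡ 1 (mod 7) gives 220t ≡ 1 (mod 7), and since 3⁻¹ ≡ 5 (mod 7), t ≡ 5. Hence a ≡ 189 + 220·5 = 1289 (mod 1540).
From a ≡ 1289 (mod 1540) write a = 1289 + 1540t. Substituting into a ≡ 1 (mod 9) gives 1540t ≡ 8 (mod 9), and since 1⁻¹ ≡ 1 (mod 9), t ≡ 8. Hence a ≡ 1289 + 1540·8 = 13609 (mod 13860).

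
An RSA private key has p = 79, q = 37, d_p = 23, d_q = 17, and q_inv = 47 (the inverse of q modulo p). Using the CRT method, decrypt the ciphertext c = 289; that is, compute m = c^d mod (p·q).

2574

m₁ = c^(d_p) mod p: c ≡ 52 (mod 79), and 52^23 mod 79 = 46.
m₂ = c^(d_q) mod q: c ≡ 30 (mod 37), and 30^17 mod 37 = 21.
h = q_inv·(m₁ − m₂) mod p = 47·(46 − 21) mod 79 = 69.
m = m₂ + h·q = 21 + 69·37 = 2574.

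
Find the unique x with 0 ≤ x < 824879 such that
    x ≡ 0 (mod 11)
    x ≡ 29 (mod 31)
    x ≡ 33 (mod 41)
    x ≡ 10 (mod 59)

The moduli are pairwise coprime; N = 11·31·41·59 = 824879.
N/11 = 74989; 74989 ≡ 2 (mod 11); 2·6 ≡ 1, so inverse 6.
N/31 = 26609; 26609 ≡ 11 (mod 31); 11·17 ≡ 1, so inverse 17.
N/41 = 20119; 20119 ≡ 29 (mod 41); 29·17 ≡ 1, so inverse 17.
N/59 = 13981; 13981 ≡ 57 (mod 59); 57·29 ≡ 1, so inverse 29.
x ≡ 0·74989·6 + 29·26609·17 + 33·20119·17 + 10·13981·29 = 28459486.
28459486 mod 824879 = 413600.

413600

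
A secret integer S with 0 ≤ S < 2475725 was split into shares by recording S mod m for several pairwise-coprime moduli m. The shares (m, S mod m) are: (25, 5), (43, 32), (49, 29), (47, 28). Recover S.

768055

The moduli are pairwise coprime; N = 25·43·49·47 = 2475725.
N/25 = 99029; 99029 ≡ 4 (mod 25); 4·19 ≡ 1, so inverse 19.
N/43 = 57575; 57575 ≡ 41 (mod 43); 41·21 ≡ 1, so inverse 21.
N/49 = 50525; 50525 ≡ 6 (mod 49); 6·41 ≡ 1, so inverse 41.
N/47 = 52675; 52675 ≡ 35 (mod 47); 35·43 ≡ 1, so inverse 43.
S ≡ 5·99029·19 + 32·57575·21 + 29·50525·41 + 28·52675·43 = 171593080.
171593080 mod 2475725 = 768055.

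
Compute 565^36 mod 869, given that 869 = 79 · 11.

Mod 79: 565 ≡ 12; 12^36 ≡ 8 (mod 79).
Mod 11: 565 ≡ 4; by Fermat, exponent reduces to 36 mod 10 = 6; 4^6 ≡ 4 (mod 11).
Combine by CRT: x ≡ 8 (mod 79), x ≡ 4 (mod 11) ⇒ x ≡ 719 (mod 869).

719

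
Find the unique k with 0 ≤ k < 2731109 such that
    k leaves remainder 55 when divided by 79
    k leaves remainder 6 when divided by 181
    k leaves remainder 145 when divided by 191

1031163

The moduli are pairwise coprime; N = 79·181·191 = 2731109.
N/79 = 34571; 34571 ≡ 48 (mod 79); 48·28 ≡ 1, so inverse 28.
N/181 = 15089; 15089 ≡ 66 (mod 181); 66·96 ≡ 1, so inverse 96.
N/191 = 14299; 14299 ≡ 165 (mod 191); 165·22 ≡ 1, so inverse 22.
k ≡ 55·34571·28 + 6·15089·96 + 145·14299·22 = 107544414.
107544414 mod 2731109 = 1031163.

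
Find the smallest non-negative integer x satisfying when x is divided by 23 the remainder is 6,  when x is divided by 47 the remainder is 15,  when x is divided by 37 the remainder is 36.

From x ≡ 6 (mod 23) write x = 6 + 23t. Substituting into x ≡ 15 (mod 47) gives 23t ≡ 9 (mod 47), and since 23⁻¹ ≡ 45 (mod 47), t ≡ 29. Hence x ≡ 6 + 23·29 = 673 (mod 1081).
From x ≡ 673 (mod 1081) write x = 673 + 1081t. Substituting into x ≡ 36 (mod 37) gives 1081t ≡ 29 (mod 37), and since 8⁻¹ ≡ 14 (mod 37), t ≡ 36. Hence x ≡ 673 + 1081·36 = 39589 (mod 39997).

39589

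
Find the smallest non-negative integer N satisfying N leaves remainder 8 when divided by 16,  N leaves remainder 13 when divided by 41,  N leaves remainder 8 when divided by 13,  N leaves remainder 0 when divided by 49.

The moduli are pairwise coprime; M = 16·41·13·49 = 417872.
M/16 = 26117; 26117 ≡ 5 (mod 16); 5·13 ≡ 1, so inverse 13.
M/41 = 10192; 10192 ≡ 24 (mod 41); 24·12 ≡ 1, so inverse 12.
M/13 = 32144; 32144 ≡ 8 (mod 13); 8·5 ≡ 1, so inverse 5.
M/49 = 8528; 8528 ≡ 2 (mod 49); 2·25 ≡ 1, so inverse 25.
N ≡ 8·26117·13 + 13·10192·12 + 8·32144·5 + 0·8528·25 = 5591880.
5591880 mod 417872 = 159544.

159544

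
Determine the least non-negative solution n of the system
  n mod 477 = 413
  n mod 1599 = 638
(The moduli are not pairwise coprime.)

130157

gcd(477, 1599) = 3 and 3 | (638 − 413), so the pair is consistent; merging gives n ≡ 130157 (mod 254241), where 254241 = lcm(477, 1599).
The solution is unique modulo lcm(477, 1599) = 254241.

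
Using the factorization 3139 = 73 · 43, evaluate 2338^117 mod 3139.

1096

Mod 73: 2338 ≡ 2; by Fermat, exponent reduces to 117 mod 72 = 45; 2^45 ≡ 1 (mod 73).
Mod 43: 2338 ≡ 16; by Fermat, exponent reduces to 117 mod 42 = 33; 16^33 ≡ 21 (mod 43).
Combine by CRT: x ≡ 1 (mod 73), x ≡ 21 (mod 43) ⇒ x ≡ 1096 (mod 3139).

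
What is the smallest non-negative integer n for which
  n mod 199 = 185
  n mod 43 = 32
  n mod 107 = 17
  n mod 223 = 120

150573734

The moduli are pairwise coprime; M = 199·43·107·223 = 204178577.
M/199 = 1026023; 1026023 ≡ 178 (mod 199); 178·180 ≡ 1, so inverse 180.
M/43 = 4748339; 4748339 ≡ 21 (mod 43); 21·41 ≡ 1, so inverse 41.
M/107 = 1908211; 1908211 ≡ 80 (mod 107); 80·103 ≡ 1, so inverse 103.
M/223 = 915599; 915599 ≡ 184 (mod 223); 184·40 ≡ 1, so inverse 40.
n ≡ 185·1026023·180 + 32·4748339·41 + 17·1908211·103 + 120·915599·40 = 48132539329.
48132539329 mod 204178577 = 150573734.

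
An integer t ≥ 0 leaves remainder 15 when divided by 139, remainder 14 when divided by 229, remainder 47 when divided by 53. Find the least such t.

67569

From t ≡ 15 (mod 139) write t = 15 + 139s. Substituting into t ≡ 14 (mod 229) gives 139s ≡ 228 (mod 229), and since 139⁻¹ ≡ 201 (mod 229), s ≡ 28. Hence t ≡ 15 + 139·28 = 3907 (mod 31831).
From t ≡ 3907 (mod 31831) write t = 3907 + 31831s. Substituting into t ≡ 47 (mod 53) gives 31831s ≡ 9 (mod 53), and since 31⁻¹ ≡ 12 (mod 53), s ≡ 2. Hence t ≡ 3907 + 31831·2 = 67569 (mod 1687043).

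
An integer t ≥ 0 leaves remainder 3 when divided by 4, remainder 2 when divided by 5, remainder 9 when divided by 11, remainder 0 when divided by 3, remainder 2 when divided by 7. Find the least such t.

The moduli are pairwise coprime; N = 4·5·11·3·7 = 4620.
N/4 = 1155; 1155 ≡ 3 (mod 4); 3·3 ≡ 1, so inverse 3.
N/5 = 924; 924 ≡ 4 (mod 5); 4·4 ≡ 1, so inverse 4.
N/11 = 420; 420 ≡ 2 (mod 11); 2·6 ≡ 1, so inverse 6.
N/3 = 1540; 1540 ≡ 1 (mod 3), inverse 1.
N/7 = 660; 660 ≡ 2 (mod 7); 2·4 ≡ 1, so inverse 4.
t ≡ 3·1155·3 + 2·924·4 + 9·420·6 + 0·1540·1 + 2·660·4 = 45747.
45747 mod 4620 = 4167.

4167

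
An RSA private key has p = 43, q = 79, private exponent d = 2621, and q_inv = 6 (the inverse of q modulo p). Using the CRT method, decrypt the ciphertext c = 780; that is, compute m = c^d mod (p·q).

2229

d_p = d mod (p−1) = 2621 mod 42 = 17; d_q = d mod (q−1) = 47.
m₁ = c^(d_p) mod p: c ≡ 6 (mod 43), and 6^17 mod 43 = 36.
m₂ = c^(d_q) mod q: c ≡ 69 (mod 79), and 69^47 mod 79 = 17.
h = q_inv·(m₁ − m₂) mod p = 6·(36 − 17) mod 43 = 28.
m = m₂ + h·q = 17 + 28·79 = 2229.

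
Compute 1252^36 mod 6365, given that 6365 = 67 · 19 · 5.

3231

Mod 67: 1252 ≡ 46; 46^36 ≡ 15 (mod 67).
Mod 19: 1252 ≡ 17; since 18 | 36, by Fermat 17^36 ≡ 1 (mod 19).
Mod 5: 1252 ≡ 2; since 4 | 36, by Fermat 2^36 ≡ 1 (mod 5).
Combine by CRT: x ≡ 15 (mod 67), x ≡ 1 (mod 19), x ≡ 1 (mod 5) ⇒ x ≡ 3231 (mod 6365).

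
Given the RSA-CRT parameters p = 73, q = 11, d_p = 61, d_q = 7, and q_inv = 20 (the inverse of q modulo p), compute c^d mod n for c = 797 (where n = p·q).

784

m₁ = c^(d_p) mod p: c ≡ 67 (mod 73), and 67^61 mod 73 = 54.
m₂ = c^(d_q) mod q: c ≡ 5 (mod 11), and 5^7 mod 11 = 3.
h = q_inv·(m₁ − m₂) mod p = 20·(54 − 3) mod 73 = 71.
m = m₂ + h·q = 3 + 71·11 = 784.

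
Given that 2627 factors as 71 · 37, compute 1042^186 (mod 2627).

Mod 71: 1042 ≡ 48; by Fermat, exponent reduces to 186 mod 70 = 46; 48^46 ≡ 30 (mod 71).
Mod 37: 1042 ≡ 6; by Fermat, exponent reduces to 186 mod 36 = 6; 6^6 ≡ 36 (mod 37).
Combine by CRT: x ≡ 30 (mod 71), x ≡ 36 (mod 37) ⇒ x ≡ 2515 (mod 2627).

2515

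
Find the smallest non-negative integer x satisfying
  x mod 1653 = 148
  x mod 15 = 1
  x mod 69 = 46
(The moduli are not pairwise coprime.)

Combine the congruences pairwise.
gcd(1653, 15) = 3 and 3 | (1 − 148), so the pair is consistent; merging gives x ≡ 1801 (mod 8265), where 8265 = lcm(1653, 15).
gcd(8265, 69) = 3 and 3 | (46 − 1801), so the pair is consistent; merging gives x ≡ 18331 (mod 190095), where 190095 = lcm(8265, 69).
The solution is unique modulo lcm(1653, 15, 69) = 190095.

18331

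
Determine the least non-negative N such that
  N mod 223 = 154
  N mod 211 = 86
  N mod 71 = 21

1347743

The moduli are pairwise coprime; M = 223·211·71 = 3340763.
M/223 = 14981; 14981 ≡ 40 (mod 223); 40·184 ≡ 1, so inverse 184.
M/211 = 15833; 15833 ≡ 8 (mod 211); 8·132 ≡ 1, so inverse 132.
M/71 = 47053; 47053 ≡ 51 (mod 71); 51·39 ≡ 1, so inverse 39.
N ≡ 154·14981·184 + 86·15833·132 + 21·47053·39 = 642774239.
642774239 mod 3340763 = 1347743.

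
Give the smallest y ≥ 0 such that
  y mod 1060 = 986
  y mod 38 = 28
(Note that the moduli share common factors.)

gcd(1060, 38) = 2 and 2 | (28 − 986), so the pair is consistent; merging gives y ≡ 3106 (mod 20140), where 20140 = lcm(1060, 38).
The solution is unique modulo lcm(1060, 38) = 20140.

3106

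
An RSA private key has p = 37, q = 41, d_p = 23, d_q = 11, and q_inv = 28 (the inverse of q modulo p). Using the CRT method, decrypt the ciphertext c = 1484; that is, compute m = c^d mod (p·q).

m₁ = c^(d_p) mod p: c ≡ 4 (mod 37), and 4^23 mod 37 = 25.
m₂ = c^(d_q) mod q: c ≡ 8 (mod 41), and 8^11 mod 41 = 33.
h = q_inv·(m₁ − m₂) mod p = 28·(25 − 33) mod 37 = 35.
m = m₂ + h·q = 33 + 35·41 = 1468.

1468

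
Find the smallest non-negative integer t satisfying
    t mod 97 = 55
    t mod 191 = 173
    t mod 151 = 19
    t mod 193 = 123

The moduli are pairwise coprime; N = 97·191·151·193 = 539932361.
N/97 = 5566313; 5566313 ≡ 65 (mod 97); 65·3 ≡ 1, so inverse 3.
N/191 = 2826871; 2826871 ≡ 71 (mod 191); 71·113 ≡ 1, so inverse 113.
N/151 = 3575711; 3575711 ≡ 31 (mod 151); 31·39 ≡ 1, so inverse 39.
N/193 = 2797577; 2797577 ≡ 42 (mod 193); 42·23 ≡ 1, so inverse 23.
t ≡ 55·5566313·3 + 173·2826871·113 + 19·3575711·39 + 123·2797577·23 = 66744890008.
66744890008 mod 539932361 = 333209605.

333209605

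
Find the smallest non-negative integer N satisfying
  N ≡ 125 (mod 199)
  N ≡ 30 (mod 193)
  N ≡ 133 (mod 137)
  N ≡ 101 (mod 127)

Combine the congruences pairwise.
From N ≡ 125 (mod 199) write N = 125 + 199t. Substituting into N ≡ 30 (mod 193) gives 199t ≡ 98 (mod 193), and since 6⁻¹ ≡ 161 (mod 193), t ≡ 145. Hence N ≡ 125 + 199·145 = 28980 (mod 38407).
From N ≡ 28980 (mod 38407) write N = 28980 + 38407t. Substituting into N ≡ 133 (mod 137) gives 38407t ≡ 60 (mod 137), and since 47⁻¹ ≡ 35 (mod 137), t ≡ 45. Hence N ≡ 28980 + 38407·45 = 1757295 (mod 5261759).
From N ≡ 1757295 (mod 5261759) write N = 1757295 + 5261759t. Substituting into N ≡ 101 (mod 127) gives 5261759t ≡ 105 (mod 127), and since 22⁻¹ ≡ 52 (mod 127), t ≡ 126. Hence N ≡ 1757295 + 5261759·126 = 664738929 (mod 668243393).

664738929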